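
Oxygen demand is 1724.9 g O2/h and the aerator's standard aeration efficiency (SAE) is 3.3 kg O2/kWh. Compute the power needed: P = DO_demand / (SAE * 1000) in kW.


SAE in g O2/kWh = 3.3 * 1000 = 3300 g/kWh
P = DO_demand / SAE_g = 1724.9 / 3300 = 0.522697 kW

0.522697 kW


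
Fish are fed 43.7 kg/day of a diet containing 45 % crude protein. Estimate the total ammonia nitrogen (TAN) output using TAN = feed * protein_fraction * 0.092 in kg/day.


Protein in feed = 43.7 * 45/100 = 19.665 kg/day
TAN = protein * 0.092 = 19.665 * 0.092 = 1.80918 kg/day

1.80918 kg/day


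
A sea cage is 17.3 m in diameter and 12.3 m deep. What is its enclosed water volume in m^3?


r = d/2 = 17.3/2 = 8.65 m
Base area = pi*r^2 = pi*8.65^2 = 235.06182 m^2
Volume = 235.06182 * 12.3 = 2891.26 m^3

2891.26 m^3


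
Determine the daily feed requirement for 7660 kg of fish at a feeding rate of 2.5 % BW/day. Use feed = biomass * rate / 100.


Feeding rate fraction = 2.5% / 100 = 0.025
Daily feed = 7660 kg * 0.025 = 191.5 kg/day

191.5 kg/day


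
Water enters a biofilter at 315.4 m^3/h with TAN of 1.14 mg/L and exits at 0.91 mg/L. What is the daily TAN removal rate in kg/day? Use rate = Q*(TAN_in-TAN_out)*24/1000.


Concentration drop: TAN_in - TAN_out = 1.14 - 0.91 = 0.23 mg/L
Hourly TAN removed = Q * dTAN = 315.4 m^3/h * 0.23 mg/L = 72.542 g/h  (m^3/h * mg/L = g/h)
Daily TAN removed = 72.542 * 24 = 1741.008 g/day
Convert to kg/day: 1741.008 / 1000 = 1.741008 kg/day

1.741008 kg/day


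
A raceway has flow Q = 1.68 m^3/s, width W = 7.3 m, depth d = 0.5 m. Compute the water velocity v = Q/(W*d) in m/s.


Cross-sectional area = W * d = 7.3 * 0.5 = 3.65 m^2
Velocity = Q / A = 1.68 / 3.65 = 0.460274 m/s

0.460274 m/s


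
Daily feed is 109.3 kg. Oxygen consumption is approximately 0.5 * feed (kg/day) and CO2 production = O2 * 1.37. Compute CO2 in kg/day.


O2 = 109.3 * 0.5 = 54.65
CO2 = 54.65 * 1.37 = 74.8705

74.8705 kg/day


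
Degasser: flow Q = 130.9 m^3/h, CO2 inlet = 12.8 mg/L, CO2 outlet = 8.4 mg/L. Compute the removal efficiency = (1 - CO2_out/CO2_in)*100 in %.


CO2_out / CO2_in = 8.4 / 12.8 = 0.65625
Fraction remaining = 0.65625
efficiency = (1 - 0.65625) * 100 = 34.375 %

34.375 %


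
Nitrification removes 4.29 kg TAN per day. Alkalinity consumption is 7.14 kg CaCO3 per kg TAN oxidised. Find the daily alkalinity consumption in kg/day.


Alkalinity factor: 7.14 kg CaCO3 consumed per kg TAN nitrified
alk = 4.29 kg TAN * 7.14 = 30.6306 kg CaCO3/day

30.6306 kg CaCO3/day


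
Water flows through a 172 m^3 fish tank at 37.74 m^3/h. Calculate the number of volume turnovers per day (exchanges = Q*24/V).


Daily flow volume = 37.74 m^3/h * 24 h = 905.76 m^3/day
Exchanges = daily flow / tank volume = 905.76 / 172 = 5.26605 exchanges/day

5.26605 exchanges/day


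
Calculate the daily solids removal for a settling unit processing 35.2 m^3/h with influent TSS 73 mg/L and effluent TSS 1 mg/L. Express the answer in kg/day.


Concentration drop: TSS_in - TSS_out = 73 - 1 = 72 mg/L
Hourly solids removed = Q * dTSS = 35.2 m^3/h * 72 mg/L = 2534.4 g/h  (m^3/h * mg/L = g/h)
Daily solids removed = 2534.4 * 24 = 60825.6 g/day
Convert g to kg: 60825.6 / 1000 = 60.8256 kg/day

60.8256 kg/day


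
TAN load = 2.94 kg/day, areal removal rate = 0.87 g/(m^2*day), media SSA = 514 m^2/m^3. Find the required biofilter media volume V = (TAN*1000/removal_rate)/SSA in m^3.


A = 2.94*1000 / 0.87 = 3379.3103 m^2
V = 3379.3103 / 514 = 6.57453

6.57453 m^3


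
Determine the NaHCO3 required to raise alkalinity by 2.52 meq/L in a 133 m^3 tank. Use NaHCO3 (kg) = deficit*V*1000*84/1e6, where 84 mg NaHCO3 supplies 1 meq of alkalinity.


Tank volume in L = 133 m^3 * 1000 = 133000 L
Total meq required = 2.52 meq/L * 133000 L = 335160 meq
NaHCO3 mass = 335160 meq * 84 mg/meq / 1e6 = 28.1534 kg

28.1534 kg


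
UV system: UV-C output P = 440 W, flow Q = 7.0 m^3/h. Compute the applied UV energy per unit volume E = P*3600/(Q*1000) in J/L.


Energy delivered per hour = 440 W * 3600 s = 1584000 J/h
Volume treated per hour = 7.0 m^3/h * 1000 = 7000 L/h
dose = 1584000 / 7000 = 226.286 J/L

226.286 J/L


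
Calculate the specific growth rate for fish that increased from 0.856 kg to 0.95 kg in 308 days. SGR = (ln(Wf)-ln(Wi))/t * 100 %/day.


ln(W_f) = ln(0.95) = -0.051293294
ln(W_i) = ln(0.856) = -0.1554849
ln(W_f) - ln(W_i) = -0.051293294 - -0.1554849 = 0.10419161
SGR = 0.10419161 / 308 * 100 = 0.0338284 %/day

0.0338284 %/day


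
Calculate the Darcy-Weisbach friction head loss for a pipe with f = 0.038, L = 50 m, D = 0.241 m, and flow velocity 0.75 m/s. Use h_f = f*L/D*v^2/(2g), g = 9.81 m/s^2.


v^2 = 0.75^2 = 0.5625 m^2/s^2
L/D = 50/0.241 = 207.46888
h_f = f*(L/D)*v^2/(2g) = 0.038 * 207.46888 * 0.5625 / 19.62 = 0.226027 m

0.226027 m


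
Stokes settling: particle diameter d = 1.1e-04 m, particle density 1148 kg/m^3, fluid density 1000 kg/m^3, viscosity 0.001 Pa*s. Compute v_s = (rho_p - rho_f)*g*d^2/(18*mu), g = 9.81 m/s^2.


Density difference: rho_p - rho_f = 1148 - 1000 = 148 kg/m^3
d^2 = (1.1e-04)^2 = 1.21e-08 m^2
Numerator = (rho_p - rho_f) * g * d^2 = 148 * 9.81 * 1.21e-08 = 1.7567748e-05
Denominator = 18 * mu = 18 * 0.001 = 0.018
v_s = 1.7567748e-05 / 0.018 = 9.75986e-04 m/s
Check: Re = rho_f * v_s * d / mu = 1000 * 9.75986e-04 * 1.1e-04 / 0.001 = 0.107 < 1, so Stokes' law applies.

9.75986e-04 m/s


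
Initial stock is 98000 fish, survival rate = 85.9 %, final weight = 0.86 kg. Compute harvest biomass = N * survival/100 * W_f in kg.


Survivors = 98000 * 85.9/100 = 84182 fish
Harvest biomass = survivors * W_f = 84182 * 0.86 = 72396.52 kg

72396.52 kg


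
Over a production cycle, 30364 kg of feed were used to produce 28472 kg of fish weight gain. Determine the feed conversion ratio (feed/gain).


FCR = feed consumed / weight gained
FCR = 30364 kg / 28472 kg = 1.06645

1.06645


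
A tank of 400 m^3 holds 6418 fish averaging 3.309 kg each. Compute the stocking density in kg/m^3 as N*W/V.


Total biomass = 6418 fish * 3.309 kg = 21237.162 kg
Density = total biomass / volume = 21237.162 / 400 = 53.0929 kg/m^3

53.0929 kg/m^3


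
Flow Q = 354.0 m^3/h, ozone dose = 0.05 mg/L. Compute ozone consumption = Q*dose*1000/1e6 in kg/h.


O3 demand (mg/h) = Q * dose * 1000 = 354.0 * 0.05 * 1000 = 17700 mg/h
Convert mg to kg: 17700 / 1e6 = 0.0177 kg/h

0.0177 kg/h


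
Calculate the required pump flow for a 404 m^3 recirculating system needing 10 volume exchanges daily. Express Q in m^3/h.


Daily recirculation volume = 404 m^3 * 10 = 4040 m^3/day
Flow rate Q = daily volume / 24 h = 4040 / 24 = 168.333 m^3/h

168.333 m^3/h


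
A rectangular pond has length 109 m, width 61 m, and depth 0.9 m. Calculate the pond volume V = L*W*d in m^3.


Base area = L * W = 109 * 61 = 6649 m^2
Volume = area * depth = 6649 * 0.9 = 5984.1 m^3

5984.1 m^3


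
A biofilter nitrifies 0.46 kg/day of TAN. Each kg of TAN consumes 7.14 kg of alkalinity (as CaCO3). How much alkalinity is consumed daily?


Alkalinity factor: 7.14 kg CaCO3 consumed per kg TAN nitrified
alk = 0.46 kg TAN * 7.14 = 3.2844 kg CaCO3/day

3.2844 kg CaCO3/day


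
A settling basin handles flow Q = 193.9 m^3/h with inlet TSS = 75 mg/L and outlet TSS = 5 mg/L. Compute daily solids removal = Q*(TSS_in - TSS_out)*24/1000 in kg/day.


Concentration drop: TSS_in - TSS_out = 75 - 5 = 70 mg/L
Hourly solids removed = Q * dTSS = 193.9 m^3/h * 70 mg/L = 13573 g/h  (m^3/h * mg/L = g/h)
Daily solids removed = 13573 * 24 = 325752 g/day
Convert g to kg: 325752 / 1000 = 325.752 kg/day

325.752 kg/day


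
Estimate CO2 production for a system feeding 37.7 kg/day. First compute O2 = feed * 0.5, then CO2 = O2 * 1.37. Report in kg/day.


O2 = 37.7 * 0.5 = 18.85
CO2 = 18.85 * 1.37 = 25.8245

25.8245 kg/day


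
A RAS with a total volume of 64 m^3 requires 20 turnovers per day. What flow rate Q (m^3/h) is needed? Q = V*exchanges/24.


Daily recirculation volume = 64 m^3 * 20 = 1280 m^3/day
Flow rate Q = daily volume / 24 h = 1280 / 24 = 53.3333 m^3/h

53.3333 m^3/h


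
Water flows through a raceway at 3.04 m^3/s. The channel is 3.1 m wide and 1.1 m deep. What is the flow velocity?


Cross-sectional area = W * d = 3.1 * 1.1 = 3.41 m^2
Velocity = Q / A = 3.04 / 3.41 = 0.891496 m/s

0.891496 m/s


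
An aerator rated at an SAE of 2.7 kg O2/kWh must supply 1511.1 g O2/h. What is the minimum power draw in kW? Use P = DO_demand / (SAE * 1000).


SAE in g O2/kWh = 2.7 * 1000 = 2700 g/kWh
P = DO_demand / SAE_g = 1511.1 / 2700 = 0.559667 kW

0.559667 kW


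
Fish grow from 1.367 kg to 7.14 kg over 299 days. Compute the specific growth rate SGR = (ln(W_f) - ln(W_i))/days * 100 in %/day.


ln(W_f) = ln(7.14) = 1.9657128
ln(W_i) = ln(1.367) = 0.31261856
ln(W_f) - ln(W_i) = 1.9657128 - 0.31261856 = 1.6530942
SGR = 1.6530942 / 299 * 100 = 0.552874 %/day

0.552874 %/day


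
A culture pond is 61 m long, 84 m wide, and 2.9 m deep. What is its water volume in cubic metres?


Base area = L * W = 61 * 84 = 5124 m^2
Volume = area * depth = 5124 * 2.9 = 14859.6 m^3

14859.6 m^3


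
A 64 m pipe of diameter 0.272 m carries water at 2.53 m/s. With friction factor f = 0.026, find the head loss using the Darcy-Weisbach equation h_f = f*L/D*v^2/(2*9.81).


v^2 = 2.53^2 = 6.4009 m^2/s^2
L/D = 64/0.272 = 235.29412
h_f = f*(L/D)*v^2/(2g) = 0.026 * 235.29412 * 6.4009 / 19.62 = 1.99584 m

1.99584 m


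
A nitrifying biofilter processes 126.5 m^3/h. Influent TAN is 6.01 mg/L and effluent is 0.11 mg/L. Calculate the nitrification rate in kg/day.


Concentration drop: TAN_in - TAN_out = 6.01 - 0.11 = 5.9 mg/L
Hourly TAN removed = Q * dTAN = 126.5 m^3/h * 5.9 mg/L = 746.35 g/h  (m^3/h * mg/L = g/h)
Daily TAN removed = 746.35 * 24 = 17912.4 g/day
Convert to kg/day: 17912.4 / 1000 = 17.9124 kg/day

17.9124 kg/day


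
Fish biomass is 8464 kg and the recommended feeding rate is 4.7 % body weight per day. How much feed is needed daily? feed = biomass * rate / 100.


Feeding rate fraction = 4.7% / 100 = 0.047
Daily feed = 8464 kg * 0.047 = 397.808 kg/day

397.808 kg/day


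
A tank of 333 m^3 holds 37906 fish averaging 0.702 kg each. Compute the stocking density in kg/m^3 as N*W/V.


Total biomass = 37906 fish * 0.702 kg = 26610.012 kg
Density = total biomass / volume = 26610.012 / 333 = 79.9099 kg/m^3

79.9099 kg/m^3


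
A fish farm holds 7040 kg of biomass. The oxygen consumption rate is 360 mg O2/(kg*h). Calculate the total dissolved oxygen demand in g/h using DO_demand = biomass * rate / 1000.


Total O2 consumption (mg/h) = 7040 kg * 360 mg/(kg*h) = 2534400 mg/h
Convert to g/h: 2534400 / 1000 = 2534.4 g/h

2534.4 g/h


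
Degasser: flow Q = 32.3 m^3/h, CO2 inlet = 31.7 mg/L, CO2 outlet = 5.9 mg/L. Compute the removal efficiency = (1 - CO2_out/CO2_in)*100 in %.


CO2_out / CO2_in = 5.9 / 31.7 = 0.18611987
Fraction remaining = 0.18611987
efficiency = (1 - 0.18611987) * 100 = 81.388 %

81.388 %


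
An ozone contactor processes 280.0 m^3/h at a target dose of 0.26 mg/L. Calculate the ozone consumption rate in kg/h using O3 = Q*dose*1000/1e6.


O3 demand (mg/h) = Q * dose * 1000 = 280.0 * 0.26 * 1000 = 72800 mg/h
Convert mg to kg: 72800 / 1e6 = 0.0728 kg/h

0.0728 kg/h


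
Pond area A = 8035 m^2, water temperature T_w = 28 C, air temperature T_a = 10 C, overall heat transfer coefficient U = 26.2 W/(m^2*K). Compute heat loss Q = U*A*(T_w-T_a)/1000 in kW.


Temperature difference dT = 28 - 10 = 18 K
Heat loss (W) = U * A * dT = 26.2 * 8035 * 18 = 3789306 W
Convert to kW: 3789306 / 1000 = 3789.306 kW

3789.306 kW


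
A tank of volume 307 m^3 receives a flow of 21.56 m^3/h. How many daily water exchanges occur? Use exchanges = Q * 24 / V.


Daily flow volume = 21.56 m^3/h * 24 h = 517.44 m^3/day
Exchanges = daily flow / tank volume = 517.44 / 307 = 1.68547 exchanges/day

1.68547 exchanges/day


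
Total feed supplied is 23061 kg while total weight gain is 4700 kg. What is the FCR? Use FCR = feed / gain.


FCR = feed consumed / weight gained
FCR = 23061 kg / 4700 kg = 4.9066

4.9066


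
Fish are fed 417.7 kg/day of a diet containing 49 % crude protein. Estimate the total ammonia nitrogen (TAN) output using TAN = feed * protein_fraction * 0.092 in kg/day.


Protein in feed = 417.7 * 49/100 = 204.673 kg/day
TAN = protein * 0.092 = 204.673 * 0.092 = 18.829916 kg/day

18.829916 kg/day


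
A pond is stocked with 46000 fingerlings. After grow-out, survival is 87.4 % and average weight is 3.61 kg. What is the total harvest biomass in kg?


Survivors = 46000 * 87.4/100 = 40204 fish
Harvest biomass = survivors * W_f = 40204 * 3.61 = 145136.44 kg

145136.44 kg


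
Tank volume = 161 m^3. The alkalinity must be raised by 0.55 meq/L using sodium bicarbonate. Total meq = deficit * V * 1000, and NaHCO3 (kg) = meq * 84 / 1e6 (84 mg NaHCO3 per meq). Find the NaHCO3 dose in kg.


Tank volume in L = 161 m^3 * 1000 = 161000 L
Total meq required = 0.55 meq/L * 161000 L = 88550 meq
NaHCO3 mass = 88550 meq * 84 mg/meq / 1e6 = 7.4382 kg

7.4382 kg


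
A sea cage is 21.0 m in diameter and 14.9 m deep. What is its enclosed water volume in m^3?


r = d/2 = 21.0/2 = 10.5 m
Base area = pi*r^2 = pi*10.5^2 = 346.36059 m^2
Volume = 346.36059 * 14.9 = 5160.77 m^3

5160.77 m^3


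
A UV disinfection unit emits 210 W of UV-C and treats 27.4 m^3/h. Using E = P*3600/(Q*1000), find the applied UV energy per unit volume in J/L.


Energy delivered per hour = 210 W * 3600 s = 756000 J/h
Volume treated per hour = 27.4 m^3/h * 1000 = 27400 L/h
dose = 756000 / 27400 = 27.5912 J/L

27.5912 J/L


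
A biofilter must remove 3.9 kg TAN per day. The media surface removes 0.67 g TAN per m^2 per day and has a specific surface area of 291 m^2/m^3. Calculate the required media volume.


A = 3.9*1000 / 0.67 = 5820.8955 m^2
V = 5820.8955 / 291 = 20.0031

20.0031 m^3


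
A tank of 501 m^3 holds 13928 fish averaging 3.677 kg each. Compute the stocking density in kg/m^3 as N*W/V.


Total biomass = 13928 fish * 3.677 kg = 51213.256 kg
Density = total biomass / volume = 51213.256 / 501 = 102.222 kg/m^3

102.222 kg/m^3


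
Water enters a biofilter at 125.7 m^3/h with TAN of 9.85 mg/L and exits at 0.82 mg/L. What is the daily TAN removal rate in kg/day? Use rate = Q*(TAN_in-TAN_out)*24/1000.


Concentration drop: TAN_in - TAN_out = 9.85 - 0.82 = 9.03 mg/L
Hourly TAN removed = Q * dTAN = 125.7 m^3/h * 9.03 mg/L = 1135.071 g/h  (m^3/h * mg/L = g/h)
Daily TAN removed = 1135.071 * 24 = 27241.704 g/day
Convert to kg/day: 27241.704 / 1000 = 27.241704 kg/day

27.241704 kg/day


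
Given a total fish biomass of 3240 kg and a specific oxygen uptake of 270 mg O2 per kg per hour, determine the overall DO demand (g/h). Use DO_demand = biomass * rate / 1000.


Total O2 consumption (mg/h) = 3240 kg * 270 mg/(kg*h) = 874800 mg/h
Convert to g/h: 874800 / 1000 = 874.8 g/h

874.8 g/h


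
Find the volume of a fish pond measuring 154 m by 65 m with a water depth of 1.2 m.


Base area = L * W = 154 * 65 = 10010 m^2
Volume = area * depth = 10010 * 1.2 = 12012 m^3

12012 m^3


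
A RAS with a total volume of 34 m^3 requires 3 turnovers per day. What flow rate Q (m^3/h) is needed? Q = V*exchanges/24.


Daily recirculation volume = 34 m^3 * 3 = 102 m^3/day
Flow rate Q = daily volume / 24 h = 102 / 24 = 4.25 m^3/h

4.25 m^3/h


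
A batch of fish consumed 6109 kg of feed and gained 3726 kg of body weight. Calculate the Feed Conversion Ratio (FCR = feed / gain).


FCR = feed consumed / weight gained
FCR = 6109 kg / 3726 kg = 1.63956

1.63956


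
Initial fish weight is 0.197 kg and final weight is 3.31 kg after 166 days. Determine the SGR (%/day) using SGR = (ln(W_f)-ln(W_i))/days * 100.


ln(W_f) = ln(3.31) = 1.1969482
ln(W_i) = ln(0.197) = -1.6245516
ln(W_f) - ln(W_i) = 1.1969482 - -1.6245516 = 2.8214998
SGR = 2.8214998 / 166 * 100 = 1.6997 %/day

1.6997 %/day


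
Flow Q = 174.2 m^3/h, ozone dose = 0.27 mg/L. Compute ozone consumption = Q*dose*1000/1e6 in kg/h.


O3 demand (mg/h) = Q * dose * 1000 = 174.2 * 0.27 * 1000 = 47034 mg/h
Convert mg to kg: 47034 / 1e6 = 0.047034 kg/h

0.047034 kg/h


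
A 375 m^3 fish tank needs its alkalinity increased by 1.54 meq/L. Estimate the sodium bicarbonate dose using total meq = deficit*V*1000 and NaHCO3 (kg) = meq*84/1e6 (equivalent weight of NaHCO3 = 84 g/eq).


Tank volume in L = 375 m^3 * 1000 = 375000 L
Total meq required = 1.54 meq/L * 375000 L = 577500 meq
NaHCO3 mass = 577500 meq * 84 mg/meq / 1e6 = 48.51 kg

48.51 kg


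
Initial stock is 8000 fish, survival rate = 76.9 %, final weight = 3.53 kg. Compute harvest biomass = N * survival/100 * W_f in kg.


Survivors = 8000 * 76.9/100 = 6152 fish
Harvest biomass = survivors * W_f = 6152 * 3.53 = 21716.56 kg

21716.56 kg


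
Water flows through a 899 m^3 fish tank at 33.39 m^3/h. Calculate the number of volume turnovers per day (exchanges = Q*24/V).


Daily flow volume = 33.39 m^3/h * 24 h = 801.36 m^3/day
Exchanges = daily flow / tank volume = 801.36 / 899 = 0.89139 exchanges/day

0.89139 exchanges/day


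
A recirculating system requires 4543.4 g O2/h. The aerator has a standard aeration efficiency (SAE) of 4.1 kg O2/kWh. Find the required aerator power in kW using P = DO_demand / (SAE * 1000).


SAE in g O2/kWh = 4.1 * 1000 = 4100 g/kWh
P = DO_demand / SAE_g = 4543.4 / 4100 = 1.10815 kW

1.10815 kW


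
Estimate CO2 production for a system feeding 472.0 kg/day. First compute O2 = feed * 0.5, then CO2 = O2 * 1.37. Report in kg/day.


O2 = 472.0 * 0.5 = 236
CO2 = 236 * 1.37 = 323.32

323.32 kg/day


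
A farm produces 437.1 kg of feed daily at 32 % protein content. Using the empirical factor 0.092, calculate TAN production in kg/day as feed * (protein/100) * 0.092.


Protein in feed = 437.1 * 32/100 = 139.872 kg/day
TAN = protein * 0.092 = 139.872 * 0.092 = 12.868224 kg/day

12.868224 kg/day


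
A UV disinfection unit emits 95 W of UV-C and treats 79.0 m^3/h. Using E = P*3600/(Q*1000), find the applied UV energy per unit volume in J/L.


Energy delivered per hour = 95 W * 3600 s = 342000 J/h
Volume treated per hour = 79.0 m^3/h * 1000 = 79000 L/h
dose = 342000 / 79000 = 4.32911 J/L

4.32911 J/L


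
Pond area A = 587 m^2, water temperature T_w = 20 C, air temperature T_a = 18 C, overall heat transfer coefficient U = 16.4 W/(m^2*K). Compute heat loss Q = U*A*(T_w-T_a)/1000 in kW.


Temperature difference dT = 20 - 18 = 2 K
Heat loss (W) = U * A * dT = 16.4 * 587 * 2 = 19253.6 W
Convert to kW: 19253.6 / 1000 = 19.2536 kW

19.2536 kW


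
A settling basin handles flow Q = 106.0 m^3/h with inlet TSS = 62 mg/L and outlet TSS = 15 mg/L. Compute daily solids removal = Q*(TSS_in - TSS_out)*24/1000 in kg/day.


Concentration drop: TSS_in - TSS_out = 62 - 15 = 47 mg/L
Hourly solids removed = Q * dTSS = 106.0 m^3/h * 47 mg/L = 4982 g/h  (m^3/h * mg/L = g/h)
Daily solids removed = 4982 * 24 = 119568 g/day
Convert g to kg: 119568 / 1000 = 119.568 kg/day

119.568 kg/day


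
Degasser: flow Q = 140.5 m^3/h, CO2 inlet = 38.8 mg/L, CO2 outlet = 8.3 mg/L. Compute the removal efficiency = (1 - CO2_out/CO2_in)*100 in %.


CO2_out / CO2_in = 8.3 / 38.8 = 0.21391753
Fraction remaining = 0.21391753
efficiency = (1 - 0.21391753) * 100 = 78.6082 %

78.6082 %


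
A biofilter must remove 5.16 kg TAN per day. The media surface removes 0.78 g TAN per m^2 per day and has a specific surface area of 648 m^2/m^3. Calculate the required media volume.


A = 5.16*1000 / 0.78 = 6615.3846 m^2
V = 6615.3846 / 648 = 10.2089

10.2089 m^3


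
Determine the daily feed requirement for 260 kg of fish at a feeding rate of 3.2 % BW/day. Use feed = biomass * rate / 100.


Feeding rate fraction = 3.2% / 100 = 0.032
Daily feed = 260 kg * 0.032 = 8.32 kg/day

8.32 kg/day


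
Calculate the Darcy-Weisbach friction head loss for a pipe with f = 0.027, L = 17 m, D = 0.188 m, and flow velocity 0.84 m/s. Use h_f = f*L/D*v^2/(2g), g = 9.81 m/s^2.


v^2 = 0.84^2 = 0.7056 m^2/s^2
L/D = 17/0.188 = 90.425532
h_f = f*(L/D)*v^2/(2g) = 0.027 * 90.425532 * 0.7056 / 19.62 = 0.087804 m

0.087804 m


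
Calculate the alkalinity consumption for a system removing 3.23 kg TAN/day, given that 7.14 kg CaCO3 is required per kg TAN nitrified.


Alkalinity factor: 7.14 kg CaCO3 consumed per kg TAN nitrified
alk = 3.23 kg TAN * 7.14 = 23.0622 kg CaCO3/day

23.0622 kg CaCO3/day


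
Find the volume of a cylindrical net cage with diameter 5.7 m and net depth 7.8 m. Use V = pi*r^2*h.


r = d/2 = 5.7/2 = 2.85 m
Base area = pi*r^2 = pi*2.85^2 = 25.517586 m^2
Volume = 25.517586 * 7.8 = 199.037 m^3

199.037 m^3


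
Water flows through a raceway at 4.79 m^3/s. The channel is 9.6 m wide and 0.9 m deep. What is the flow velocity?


Cross-sectional area = W * d = 9.6 * 0.9 = 8.64 m^2
Velocity = Q / A = 4.79 / 8.64 = 0.554398 m/s

0.554398 m/s


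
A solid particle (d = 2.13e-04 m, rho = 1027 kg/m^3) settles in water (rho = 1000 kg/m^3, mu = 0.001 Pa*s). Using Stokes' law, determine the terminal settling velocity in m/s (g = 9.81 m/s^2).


Density difference: rho_p - rho_f = 1027 - 1000 = 27 kg/m^3
d^2 = (2.13e-04)^2 = 4.5369e-08 m^2
Numerator = (rho_p - rho_f) * g * d^2 = 27 * 9.81 * 4.5369e-08 = 1.2016887e-05
Denominator = 18 * mu = 18 * 0.001 = 0.018
v_s = 1.2016887e-05 / 0.018 = 6.67605e-04 m/s
Check: Re = rho_f * v_s * d / mu = 1000 * 6.67605e-04 * 2.13e-04 / 0.001 = 0.142 < 1, so Stokes' law applies.

6.67605e-04 m/s


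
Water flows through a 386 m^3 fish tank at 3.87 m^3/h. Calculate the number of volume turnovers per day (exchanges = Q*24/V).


Daily flow volume = 3.87 m^3/h * 24 h = 92.88 m^3/day
Exchanges = daily flow / tank volume = 92.88 / 386 = 0.240622 exchanges/day

0.240622 exchanges/day


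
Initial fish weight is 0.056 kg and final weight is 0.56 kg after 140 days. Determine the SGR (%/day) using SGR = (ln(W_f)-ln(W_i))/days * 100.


ln(W_f) = ln(0.56) = -0.5798185
ln(W_i) = ln(0.056) = -2.8824036
ln(W_f) - ln(W_i) = -0.5798185 - -2.8824036 = 2.3025851
SGR = 2.3025851 / 140 * 100 = 1.6447 %/day

1.6447 %/day


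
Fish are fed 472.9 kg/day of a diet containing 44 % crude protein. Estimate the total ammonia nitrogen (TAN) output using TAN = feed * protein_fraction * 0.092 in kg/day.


Protein in feed = 472.9 * 44/100 = 208.076 kg/day
TAN = protein * 0.092 = 208.076 * 0.092 = 19.142992 kg/day

19.142992 kg/day


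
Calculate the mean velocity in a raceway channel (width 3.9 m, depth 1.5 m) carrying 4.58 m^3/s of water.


Cross-sectional area = W * d = 3.9 * 1.5 = 5.85 m^2
Velocity = Q / A = 4.58 / 5.85 = 0.782906 m/s

0.782906 m/s


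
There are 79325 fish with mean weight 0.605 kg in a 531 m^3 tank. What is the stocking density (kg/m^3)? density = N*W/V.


Total biomass = 79325 fish * 0.605 kg = 47991.625 kg
Density = total biomass / volume = 47991.625 / 531 = 90.3797 kg/m^3

90.3797 kg/m^3


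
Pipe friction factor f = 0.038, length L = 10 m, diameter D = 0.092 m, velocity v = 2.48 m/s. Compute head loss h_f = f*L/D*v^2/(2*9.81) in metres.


v^2 = 2.48^2 = 6.1504 m^2/s^2
L/D = 10/0.092 = 108.69565
h_f = f*(L/D)*v^2/(2g) = 0.038 * 108.69565 * 6.1504 / 19.62 = 1.29479 m

1.29479 m


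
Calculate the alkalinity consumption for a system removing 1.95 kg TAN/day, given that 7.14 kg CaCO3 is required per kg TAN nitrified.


Alkalinity factor: 7.14 kg CaCO3 consumed per kg TAN nitrified
alk = 1.95 kg TAN * 7.14 = 13.923 kg CaCO3/day

13.923 kg CaCO3/day


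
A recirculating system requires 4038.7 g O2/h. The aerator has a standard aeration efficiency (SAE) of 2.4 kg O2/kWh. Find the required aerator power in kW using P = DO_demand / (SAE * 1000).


SAE in g O2/kWh = 2.4 * 1000 = 2400 g/kWh
P = DO_demand / SAE_g = 4038.7 / 2400 = 1.68279 kW

1.68279 kW


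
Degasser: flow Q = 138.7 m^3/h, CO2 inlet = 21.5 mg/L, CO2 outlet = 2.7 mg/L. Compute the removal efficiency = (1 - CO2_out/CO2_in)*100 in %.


CO2_out / CO2_in = 2.7 / 21.5 = 0.1255814
Fraction remaining = 0.1255814
efficiency = (1 - 0.1255814) * 100 = 87.4419 %

87.4419 %


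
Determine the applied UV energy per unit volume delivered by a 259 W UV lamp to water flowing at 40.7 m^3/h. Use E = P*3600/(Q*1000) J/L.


Energy delivered per hour = 259 W * 3600 s = 932400 J/h
Volume treated per hour = 40.7 m^3/h * 1000 = 40700 L/h
dose = 932400 / 40700 = 22.9091 J/L

22.9091 J/L


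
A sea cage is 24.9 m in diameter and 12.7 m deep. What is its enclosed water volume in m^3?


r = d/2 = 24.9/2 = 12.45 m
Base area = pi*r^2 = pi*12.45^2 = 486.95472 m^2
Volume = 486.95472 * 12.7 = 6184.32 m^3

6184.32 m^3


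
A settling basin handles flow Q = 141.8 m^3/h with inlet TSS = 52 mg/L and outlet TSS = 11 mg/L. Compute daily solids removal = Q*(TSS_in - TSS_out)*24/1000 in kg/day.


Concentration drop: TSS_in - TSS_out = 52 - 11 = 41 mg/L
Hourly solids removed = Q * dTSS = 141.8 m^3/h * 41 mg/L = 5813.8 g/h  (m^3/h * mg/L = g/h)
Daily solids removed = 5813.8 * 24 = 139531.2 g/day
Convert g to kg: 139531.2 / 1000 = 139.5312 kg/day

139.5312 kg/day


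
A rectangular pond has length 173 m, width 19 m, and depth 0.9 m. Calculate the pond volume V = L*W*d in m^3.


Base area = L * W = 173 * 19 = 3287 m^2
Volume = area * depth = 3287 * 0.9 = 2958.3 m^3

2958.3 m^3


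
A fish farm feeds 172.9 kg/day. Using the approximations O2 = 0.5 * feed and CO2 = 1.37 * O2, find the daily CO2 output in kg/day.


O2 = 172.9 * 0.5 = 86.45
CO2 = 86.45 * 1.37 = 118.4365

118.4365 kg/day


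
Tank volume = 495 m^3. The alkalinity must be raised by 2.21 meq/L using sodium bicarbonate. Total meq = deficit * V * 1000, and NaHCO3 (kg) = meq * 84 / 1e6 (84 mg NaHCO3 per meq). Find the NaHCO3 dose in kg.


Tank volume in L = 495 m^3 * 1000 = 495000 L
Total meq required = 2.21 meq/L * 495000 L = 1093950 meq
NaHCO3 mass = 1093950 meq * 84 mg/meq / 1e6 = 91.8918 kg

91.8918 kg


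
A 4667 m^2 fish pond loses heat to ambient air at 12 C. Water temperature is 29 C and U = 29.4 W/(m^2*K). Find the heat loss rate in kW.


Temperature difference dT = 29 - 12 = 17 K
Heat loss (W) = U * A * dT = 29.4 * 4667 * 17 = 2332566.6 W
Convert to kW: 2332566.6 / 1000 = 2332.5666 kW

2332.5666 kW


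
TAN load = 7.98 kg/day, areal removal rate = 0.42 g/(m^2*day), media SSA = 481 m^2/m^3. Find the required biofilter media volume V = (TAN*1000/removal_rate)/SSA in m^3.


A = 7.98*1000 / 0.42 = 19000 m^2
V = 19000 / 481 = 39.501

39.501 m^3


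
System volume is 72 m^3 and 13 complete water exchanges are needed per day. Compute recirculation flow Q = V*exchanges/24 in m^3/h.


Daily recirculation volume = 72 m^3 * 13 = 936 m^3/day
Flow rate Q = daily volume / 24 h = 936 / 24 = 39 m^3/h

39 m^3/h


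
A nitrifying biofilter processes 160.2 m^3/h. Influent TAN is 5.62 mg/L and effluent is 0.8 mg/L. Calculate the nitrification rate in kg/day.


Concentration drop: TAN_in - TAN_out = 5.62 - 0.8 = 4.82 mg/L
Hourly TAN removed = Q * dTAN = 160.2 m^3/h * 4.82 mg/L = 772.164 g/h  (m^3/h * mg/L = g/h)
Daily TAN removed = 772.164 * 24 = 18531.936 g/day
Convert to kg/day: 18531.936 / 1000 = 18.531936 kg/day

18.531936 kg/day


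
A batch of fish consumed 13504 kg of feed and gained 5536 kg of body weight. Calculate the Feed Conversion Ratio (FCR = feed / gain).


FCR = feed consumed / weight gained
FCR = 13504 kg / 5536 kg = 2.43931

2.43931


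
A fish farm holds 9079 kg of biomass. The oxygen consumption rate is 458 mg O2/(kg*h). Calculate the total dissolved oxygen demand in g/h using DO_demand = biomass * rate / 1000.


Total O2 consumption (mg/h) = 9079 kg * 458 mg/(kg*h) = 4158182 mg/h
Convert to g/h: 4158182 / 1000 = 4158.182 g/h

4158.182 g/h


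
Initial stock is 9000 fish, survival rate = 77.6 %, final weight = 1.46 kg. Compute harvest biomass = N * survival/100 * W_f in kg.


Survivors = 9000 * 77.6/100 = 6984 fish
Harvest biomass = survivors * W_f = 6984 * 1.46 = 10196.64 kg

10196.64 kg


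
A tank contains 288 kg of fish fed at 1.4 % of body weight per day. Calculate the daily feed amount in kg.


Feeding rate fraction = 1.4% / 100 = 0.014
Daily feed = 288 kg * 0.014 = 4.032 kg/day

4.032 kg/day


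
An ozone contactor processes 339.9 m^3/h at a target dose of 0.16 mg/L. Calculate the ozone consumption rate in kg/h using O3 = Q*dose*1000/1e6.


O3 demand (mg/h) = Q * dose * 1000 = 339.9 * 0.16 * 1000 = 54384 mg/h
Convert mg to kg: 54384 / 1e6 = 0.054384 kg/h

0.054384 kg/h


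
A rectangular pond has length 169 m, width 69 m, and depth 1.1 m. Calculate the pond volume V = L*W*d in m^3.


Base area = L * W = 169 * 69 = 11661 m^2
Volume = area * depth = 11661 * 1.1 = 12827.1 m^3

12827.1 m^3


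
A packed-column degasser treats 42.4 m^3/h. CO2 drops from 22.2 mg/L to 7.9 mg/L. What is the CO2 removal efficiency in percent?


CO2_out / CO2_in = 7.9 / 22.2 = 0.35585586
Fraction remaining = 0.35585586
efficiency = (1 - 0.35585586) * 100 = 64.4144 %

64.4144 %


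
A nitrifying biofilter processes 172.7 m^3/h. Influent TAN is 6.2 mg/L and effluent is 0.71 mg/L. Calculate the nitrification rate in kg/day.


Concentration drop: TAN_in - TAN_out = 6.2 - 0.71 = 5.49 mg/L
Hourly TAN removed = Q * dTAN = 172.7 m^3/h * 5.49 mg/L = 948.123 g/h  (m^3/h * mg/L = g/h)
Daily TAN removed = 948.123 * 24 = 22754.952 g/day
Convert to kg/day: 22754.952 / 1000 = 22.754952 kg/day

22.754952 kg/day


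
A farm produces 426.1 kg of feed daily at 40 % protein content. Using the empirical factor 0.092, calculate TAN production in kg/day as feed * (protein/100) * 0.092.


Protein in feed = 426.1 * 40/100 = 170.44 kg/day
TAN = protein * 0.092 = 170.44 * 0.092 = 15.68048 kg/day

15.68048 kg/day


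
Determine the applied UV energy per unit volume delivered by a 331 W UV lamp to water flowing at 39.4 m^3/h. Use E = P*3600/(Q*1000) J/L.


Energy delivered per hour = 331 W * 3600 s = 1191600 J/h
Volume treated per hour = 39.4 m^3/h * 1000 = 39400 L/h
dose = 1191600 / 39400 = 30.2437 J/L

30.2437 J/L


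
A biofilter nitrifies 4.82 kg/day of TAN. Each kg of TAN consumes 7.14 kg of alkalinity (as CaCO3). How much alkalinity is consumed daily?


Alkalinity factor: 7.14 kg CaCO3 consumed per kg TAN nitrified
alk = 4.82 kg TAN * 7.14 = 34.4148 kg CaCO3/day

34.4148 kg CaCO3/day


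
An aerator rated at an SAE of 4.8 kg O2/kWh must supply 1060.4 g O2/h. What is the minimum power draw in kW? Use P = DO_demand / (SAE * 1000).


SAE in g O2/kWh = 4.8 * 1000 = 4800 g/kWh
P = DO_demand / SAE_g = 1060.4 / 4800 = 0.220917 kW

0.220917 kW


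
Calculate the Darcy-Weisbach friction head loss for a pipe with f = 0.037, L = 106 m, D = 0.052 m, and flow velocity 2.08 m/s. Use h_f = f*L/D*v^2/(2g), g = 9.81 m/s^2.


v^2 = 2.08^2 = 4.3264 m^2/s^2
L/D = 106/0.052 = 2038.4615
h_f = f*(L/D)*v^2/(2g) = 0.037 * 2038.4615 * 4.3264 / 19.62 = 16.6315 m

16.6315 m


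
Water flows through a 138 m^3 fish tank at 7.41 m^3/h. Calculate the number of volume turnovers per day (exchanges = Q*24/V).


Daily flow volume = 7.41 m^3/h * 24 h = 177.84 m^3/day
Exchanges = daily flow / tank volume = 177.84 / 138 = 1.2887 exchanges/day

1.2887 exchanges/day


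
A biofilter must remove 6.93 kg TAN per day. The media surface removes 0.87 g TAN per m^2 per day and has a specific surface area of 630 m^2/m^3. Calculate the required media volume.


A = 6.93*1000 / 0.87 = 7965.5172 m^2
V = 7965.5172 / 630 = 12.6437

12.6437 m^3


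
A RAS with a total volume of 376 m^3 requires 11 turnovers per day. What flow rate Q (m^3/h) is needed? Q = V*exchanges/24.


Daily recirculation volume = 376 m^3 * 11 = 4136 m^3/day
Flow rate Q = daily volume / 24 h = 4136 / 24 = 172.333 m^3/h

172.333 m^3/h


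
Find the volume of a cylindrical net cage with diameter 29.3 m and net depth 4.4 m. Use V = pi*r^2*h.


r = d/2 = 29.3/2 = 14.65 m
Base area = pi*r^2 = pi*14.65^2 = 674.25647 m^2
Volume = 674.25647 * 4.4 = 2966.73 m^3

2966.73 m^3


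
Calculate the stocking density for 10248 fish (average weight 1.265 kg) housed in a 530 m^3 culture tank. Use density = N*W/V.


Total biomass = 10248 fish * 1.265 kg = 12963.72 kg
Density = total biomass / volume = 12963.72 / 530 = 24.4598 kg/m^3

24.4598 kg/m^3


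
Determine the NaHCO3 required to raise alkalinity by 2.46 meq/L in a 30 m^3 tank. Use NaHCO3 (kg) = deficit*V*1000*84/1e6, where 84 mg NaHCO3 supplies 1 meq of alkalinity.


Tank volume in L = 30 m^3 * 1000 = 30000 L
Total meq required = 2.46 meq/L * 30000 L = 73800 meq
NaHCO3 mass = 73800 meq * 84 mg/meq / 1e6 = 6.1992 kg

6.1992 kg


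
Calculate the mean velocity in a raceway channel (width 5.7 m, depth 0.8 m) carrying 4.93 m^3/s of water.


Cross-sectional area = W * d = 5.7 * 0.8 = 4.56 m^2
Velocity = Q / A = 4.93 / 4.56 = 1.08114 m/s

1.08114 m/s


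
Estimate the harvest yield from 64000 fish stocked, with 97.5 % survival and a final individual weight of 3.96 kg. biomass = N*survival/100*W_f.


Survivors = 64000 * 97.5/100 = 62400 fish
Harvest biomass = survivors * W_f = 62400 * 3.96 = 247104 kg

247104 kg


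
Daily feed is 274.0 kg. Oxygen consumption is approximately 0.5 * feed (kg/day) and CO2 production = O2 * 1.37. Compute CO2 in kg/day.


O2 = 274.0 * 0.5 = 137
CO2 = 137 * 1.37 = 187.69

187.69 kg/day


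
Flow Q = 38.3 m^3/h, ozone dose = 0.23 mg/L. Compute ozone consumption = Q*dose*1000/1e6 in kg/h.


O3 demand (mg/h) = Q * dose * 1000 = 38.3 * 0.23 * 1000 = 8809 mg/h
Convert mg to kg: 8809 / 1e6 = 0.008809 kg/h

0.008809 kg/h


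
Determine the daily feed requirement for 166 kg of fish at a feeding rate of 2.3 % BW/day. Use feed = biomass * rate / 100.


Feeding rate fraction = 2.3% / 100 = 0.023
Daily feed = 166 kg * 0.023 = 3.818 kg/day

3.818 kg/day


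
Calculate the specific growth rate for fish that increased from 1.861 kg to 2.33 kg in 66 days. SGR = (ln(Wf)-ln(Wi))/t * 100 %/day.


ln(W_f) = ln(2.33) = 0.84586827
ln(W_i) = ln(1.861) = 0.62111398
ln(W_f) - ln(W_i) = 0.84586827 - 0.62111398 = 0.22475429
SGR = 0.22475429 / 66 * 100 = 0.340537 %/day

0.340537 %/day


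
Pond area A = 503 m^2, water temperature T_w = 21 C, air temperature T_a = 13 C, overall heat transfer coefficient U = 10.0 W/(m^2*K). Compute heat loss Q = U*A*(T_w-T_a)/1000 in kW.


Temperature difference dT = 21 - 13 = 8 K
Heat loss (W) = U * A * dT = 10.0 * 503 * 8 = 40240 W
Convert to kW: 40240 / 1000 = 40.24 kW

40.24 kW


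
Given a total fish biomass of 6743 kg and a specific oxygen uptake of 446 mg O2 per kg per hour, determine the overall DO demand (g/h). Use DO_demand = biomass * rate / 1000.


Total O2 consumption (mg/h) = 6743 kg * 446 mg/(kg*h) = 3007378 mg/h
Convert to g/h: 3007378 / 1000 = 3007.378 g/h

3007.378 g/h


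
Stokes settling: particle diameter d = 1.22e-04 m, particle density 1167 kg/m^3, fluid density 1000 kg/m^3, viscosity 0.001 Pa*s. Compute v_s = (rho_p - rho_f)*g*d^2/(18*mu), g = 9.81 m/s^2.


Density difference: rho_p - rho_f = 1167 - 1000 = 167 kg/m^3
d^2 = (1.22e-04)^2 = 1.4884e-08 m^2
Numerator = (rho_p - rho_f) * g * d^2 = 167 * 9.81 * 1.4884e-08 = 2.4384011e-05
Denominator = 18 * mu = 18 * 0.001 = 0.018
v_s = 2.4384011e-05 / 0.018 = 0.00135467 m/s
Check: Re = rho_f * v_s * d / mu = 1000 * 0.00135467 * 1.22e-04 / 0.001 = 0.165 < 1, so Stokes' law applies.

0.00135467 m/s


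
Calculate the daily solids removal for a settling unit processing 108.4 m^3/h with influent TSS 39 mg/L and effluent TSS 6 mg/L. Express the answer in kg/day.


Concentration drop: TSS_in - TSS_out = 39 - 6 = 33 mg/L
Hourly solids removed = Q * dTSS = 108.4 m^3/h * 33 mg/L = 3577.2 g/h  (m^3/h * mg/L = g/h)
Daily solids removed = 3577.2 * 24 = 85852.8 g/day
Convert g to kg: 85852.8 / 1000 = 85.8528 kg/day

85.8528 kg/day


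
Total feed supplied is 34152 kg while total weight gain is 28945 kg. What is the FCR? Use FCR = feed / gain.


FCR = feed consumed / weight gained
FCR = 34152 kg / 28945 kg = 1.17989

1.17989


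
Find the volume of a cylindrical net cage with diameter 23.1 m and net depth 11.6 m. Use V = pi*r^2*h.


r = d/2 = 23.1/2 = 11.55 m
Base area = pi*r^2 = pi*11.55^2 = 419.09631 m^2
Volume = 419.09631 * 11.6 = 4861.52 m^3

4861.52 m^3


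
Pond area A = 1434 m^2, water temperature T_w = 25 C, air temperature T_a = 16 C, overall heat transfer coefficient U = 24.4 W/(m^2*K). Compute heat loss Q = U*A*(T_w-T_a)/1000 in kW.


Temperature difference dT = 25 - 16 = 9 K
Heat loss (W) = U * A * dT = 24.4 * 1434 * 9 = 314906.4 W
Convert to kW: 314906.4 / 1000 = 314.9064 kW

314.9064 kW


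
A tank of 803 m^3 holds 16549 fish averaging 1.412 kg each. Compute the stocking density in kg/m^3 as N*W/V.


Total biomass = 16549 fish * 1.412 kg = 23367.188 kg
Density = total biomass / volume = 23367.188 / 803 = 29.0999 kg/m^3

29.0999 kg/m^3


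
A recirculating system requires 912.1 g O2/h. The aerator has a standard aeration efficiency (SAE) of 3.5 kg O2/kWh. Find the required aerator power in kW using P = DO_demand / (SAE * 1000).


SAE in g O2/kWh = 3.5 * 1000 = 3500 g/kWh
P = DO_demand / SAE_g = 912.1 / 3500 = 0.2606 kW

0.2606 kW


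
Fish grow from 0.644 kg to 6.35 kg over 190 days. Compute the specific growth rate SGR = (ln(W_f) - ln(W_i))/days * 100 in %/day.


ln(W_f) = ln(6.35) = 1.8484548
ln(W_i) = ln(0.644) = -0.44005655
ln(W_f) - ln(W_i) = 1.8484548 - -0.44005655 = 2.2885114
SGR = 2.2885114 / 190 * 100 = 1.20448 %/day

1.20448 %/day


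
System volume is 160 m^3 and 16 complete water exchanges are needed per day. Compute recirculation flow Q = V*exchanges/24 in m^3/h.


Daily recirculation volume = 160 m^3 * 16 = 2560 m^3/day
Flow rate Q = daily volume / 24 h = 2560 / 24 = 106.667 m^3/h

106.667 m^3/h


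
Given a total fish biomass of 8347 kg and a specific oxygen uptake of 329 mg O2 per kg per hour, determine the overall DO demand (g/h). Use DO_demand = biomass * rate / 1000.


Total O2 consumption (mg/h) = 8347 kg * 329 mg/(kg*h) = 2746163 mg/h
Convert to g/h: 2746163 / 1000 = 2746.163 g/h

2746.163 g/h


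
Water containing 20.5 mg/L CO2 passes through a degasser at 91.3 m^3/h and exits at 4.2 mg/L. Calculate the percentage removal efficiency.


CO2_out / CO2_in = 4.2 / 20.5 = 0.20487805
Fraction remaining = 0.20487805
efficiency = (1 - 0.20487805) * 100 = 79.5122 %

79.5122 %


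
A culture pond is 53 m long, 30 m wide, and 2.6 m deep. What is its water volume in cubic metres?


Base area = L * W = 53 * 30 = 1590 m^2
Volume = area * depth = 1590 * 2.6 = 4134 m^3

4134 m^3


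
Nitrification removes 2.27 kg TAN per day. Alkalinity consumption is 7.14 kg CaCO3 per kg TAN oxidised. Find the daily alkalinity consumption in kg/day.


Alkalinity factor: 7.14 kg CaCO3 consumed per kg TAN nitrified
alk = 2.27 kg TAN * 7.14 = 16.2078 kg CaCO3/day

16.2078 kg CaCO3/day


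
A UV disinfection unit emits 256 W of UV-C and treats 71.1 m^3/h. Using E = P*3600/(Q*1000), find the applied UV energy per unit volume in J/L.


Energy delivered per hour = 256 W * 3600 s = 921600 J/h
Volume treated per hour = 71.1 m^3/h * 1000 = 71100 L/h
dose = 921600 / 71100 = 12.962 J/L

12.962 J/L


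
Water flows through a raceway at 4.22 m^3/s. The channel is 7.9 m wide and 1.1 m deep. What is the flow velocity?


Cross-sectional area = W * d = 7.9 * 1.1 = 8.69 m^2
Velocity = Q / A = 4.22 / 8.69 = 0.485616 m/s

0.485616 m/s


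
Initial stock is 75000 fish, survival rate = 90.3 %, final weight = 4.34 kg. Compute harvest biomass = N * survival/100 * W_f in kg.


Survivors = 75000 * 90.3/100 = 67725 fish
Harvest biomass = survivors * W_f = 67725 * 4.34 = 293926.5 kg

293926.5 kg


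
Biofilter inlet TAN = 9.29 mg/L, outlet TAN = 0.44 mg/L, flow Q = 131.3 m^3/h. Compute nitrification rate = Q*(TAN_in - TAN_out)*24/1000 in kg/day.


Concentration drop: TAN_in - TAN_out = 9.29 - 0.44 = 8.85 mg/L
Hourly TAN removed = Q * dTAN = 131.3 m^3/h * 8.85 mg/L = 1162.005 g/h  (m^3/h * mg/L = g/h)
Daily TAN removed = 1162.005 * 24 = 27888.12 g/day
Convert to kg/day: 27888.12 / 1000 = 27.88812 kg/day

27.88812 kg/day
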